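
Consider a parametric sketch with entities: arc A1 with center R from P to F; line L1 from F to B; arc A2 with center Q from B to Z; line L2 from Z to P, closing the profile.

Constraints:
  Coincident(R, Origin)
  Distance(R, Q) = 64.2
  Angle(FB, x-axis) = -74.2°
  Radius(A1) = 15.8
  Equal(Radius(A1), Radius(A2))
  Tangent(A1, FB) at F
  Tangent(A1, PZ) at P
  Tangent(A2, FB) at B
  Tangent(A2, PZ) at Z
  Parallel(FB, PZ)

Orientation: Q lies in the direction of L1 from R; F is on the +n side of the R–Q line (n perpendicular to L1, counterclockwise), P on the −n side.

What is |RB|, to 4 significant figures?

66.12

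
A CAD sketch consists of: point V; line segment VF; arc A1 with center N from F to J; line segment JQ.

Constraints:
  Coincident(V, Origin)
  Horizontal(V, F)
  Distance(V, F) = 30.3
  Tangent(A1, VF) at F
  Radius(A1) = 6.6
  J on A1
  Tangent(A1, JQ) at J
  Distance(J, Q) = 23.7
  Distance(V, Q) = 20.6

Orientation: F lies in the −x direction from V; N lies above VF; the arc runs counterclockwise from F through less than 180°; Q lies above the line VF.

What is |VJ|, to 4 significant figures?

25.72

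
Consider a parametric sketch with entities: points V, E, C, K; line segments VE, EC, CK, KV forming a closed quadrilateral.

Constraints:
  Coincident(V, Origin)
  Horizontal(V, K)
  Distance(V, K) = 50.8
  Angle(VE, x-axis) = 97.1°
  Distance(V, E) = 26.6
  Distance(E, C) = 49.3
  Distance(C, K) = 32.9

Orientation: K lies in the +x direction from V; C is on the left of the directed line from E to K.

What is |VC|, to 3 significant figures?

56.0

Checks: V = (0.00, 0.00) ✓; |EC| = 49.30 ✓; |CK| = 32.90 ✓.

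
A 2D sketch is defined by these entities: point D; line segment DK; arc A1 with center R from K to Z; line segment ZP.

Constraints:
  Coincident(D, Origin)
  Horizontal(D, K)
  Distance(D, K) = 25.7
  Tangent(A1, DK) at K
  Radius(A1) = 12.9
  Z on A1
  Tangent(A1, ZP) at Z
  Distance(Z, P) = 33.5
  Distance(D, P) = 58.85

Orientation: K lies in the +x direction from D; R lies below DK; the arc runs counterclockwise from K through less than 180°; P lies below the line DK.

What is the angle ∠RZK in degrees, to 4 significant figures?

27.42°

Checks: |RZ| = 12.90 ✓; ∠(RZ, ZP) = 90.00° ✓; |ZP| = 33.50 ✓; |DP| = 58.85 ✓.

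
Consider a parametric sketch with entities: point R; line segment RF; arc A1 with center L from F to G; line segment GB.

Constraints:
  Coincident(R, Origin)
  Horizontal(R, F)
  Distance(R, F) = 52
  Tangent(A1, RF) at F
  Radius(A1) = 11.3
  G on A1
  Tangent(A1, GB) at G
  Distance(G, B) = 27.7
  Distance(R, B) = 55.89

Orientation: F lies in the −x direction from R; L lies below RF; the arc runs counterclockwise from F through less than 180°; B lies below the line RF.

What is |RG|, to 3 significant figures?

63.0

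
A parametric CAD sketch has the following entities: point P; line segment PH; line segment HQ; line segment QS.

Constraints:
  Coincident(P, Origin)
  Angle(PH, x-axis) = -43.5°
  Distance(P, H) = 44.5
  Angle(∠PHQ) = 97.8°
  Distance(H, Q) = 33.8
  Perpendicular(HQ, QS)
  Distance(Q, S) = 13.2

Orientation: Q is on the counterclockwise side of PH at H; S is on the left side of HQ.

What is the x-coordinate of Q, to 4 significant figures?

58.66

P is at the origin; PH runs at -43.5° with length 44.5, so H = 44.5·(cos -43.5°, sin -43.5°) = (32.28, -30.63). ∠PHQ = 97.8°, so HQ runs at -43.5° + (180° − 97.8°) = 38.70° from the x-axis; with |HQ| = 33.8, Q = H + 33.8·(cos 38.70°, sin 38.70°) = (58.66, -9.499). So Q.x = 58.66.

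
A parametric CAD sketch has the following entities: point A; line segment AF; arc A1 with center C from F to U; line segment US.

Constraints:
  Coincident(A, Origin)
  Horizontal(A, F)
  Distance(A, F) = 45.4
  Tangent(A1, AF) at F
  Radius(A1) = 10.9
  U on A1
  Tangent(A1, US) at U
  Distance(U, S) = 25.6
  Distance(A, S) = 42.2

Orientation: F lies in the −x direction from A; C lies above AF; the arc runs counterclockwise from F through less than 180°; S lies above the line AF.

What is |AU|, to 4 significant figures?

35.82

A is at the origin; A and F share the same y with |AF| = 45.4 and F on the −x side, so F = (-45.40, 0.000). Since A1 is tangent to AF there, CF ⟂ AF, so C = F + (0, 10.9) = (-45.40, 10.90). Since CU ⟂ US (tangency), |CS| = √(10.9² + 25.6²) = 27.82 regardless of where U sits on A1. So S lies on both circle(A, 42.2) and circle(C, 27.82); the above-AF intersection is S = (-27.39, 32.11). U is the foot of the tangent from S: U = (-34.99, 7.662).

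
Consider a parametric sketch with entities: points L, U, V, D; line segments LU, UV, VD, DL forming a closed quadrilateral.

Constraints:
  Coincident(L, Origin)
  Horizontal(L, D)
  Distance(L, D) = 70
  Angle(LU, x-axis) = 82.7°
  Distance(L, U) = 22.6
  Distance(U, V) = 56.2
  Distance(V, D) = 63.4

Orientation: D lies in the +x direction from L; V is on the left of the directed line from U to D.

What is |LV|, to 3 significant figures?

74.4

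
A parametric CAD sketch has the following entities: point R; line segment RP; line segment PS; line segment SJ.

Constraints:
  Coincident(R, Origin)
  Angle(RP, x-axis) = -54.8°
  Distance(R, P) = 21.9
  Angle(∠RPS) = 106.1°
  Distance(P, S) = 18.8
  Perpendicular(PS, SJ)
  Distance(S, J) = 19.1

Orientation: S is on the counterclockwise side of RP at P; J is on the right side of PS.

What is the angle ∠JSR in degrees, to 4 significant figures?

130.2°

∠RPS = 106.1°, so PS runs at -54.8° + (180° − 106.1°) = 19.10° from the x-axis; with |PS| = 18.8, S = P + 18.8·(cos 19.10°, sin 19.10°) = (30.39, -11.74). The perpendicularity gives SJ at right angles to PS; with |SJ| = 19.1 on the right of PS, J = S + 19.1·(0.3272, -0.9449) = (36.64, -29.79). Then cos ∠JSR = SJ·SR / (|SJ||SR|), giving 130.2°.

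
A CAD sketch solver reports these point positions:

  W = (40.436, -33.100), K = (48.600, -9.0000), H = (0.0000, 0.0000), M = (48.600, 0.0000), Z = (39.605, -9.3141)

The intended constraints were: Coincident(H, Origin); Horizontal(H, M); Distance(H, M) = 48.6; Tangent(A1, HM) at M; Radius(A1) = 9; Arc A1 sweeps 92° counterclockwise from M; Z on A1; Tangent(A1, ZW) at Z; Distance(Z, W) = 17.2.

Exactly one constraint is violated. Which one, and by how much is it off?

Distance(Z, W) = 17.2 — off by 6.60.

H = (0.00, 0.00) ✓; H.y = 0.00, M.y = 0.00 ✓; |HM| = 48.60 ✓; ∠(KM, MH) = 90.00° ✓; |KM| = 9.000 ✓; bearing(K→Z) − bearing(K→M) = 92.00° ✓; |KZ| = 9.000 ✓; ∠(KZ, ZW) = 90.00° ✓; |ZW| = 23.80 ✗.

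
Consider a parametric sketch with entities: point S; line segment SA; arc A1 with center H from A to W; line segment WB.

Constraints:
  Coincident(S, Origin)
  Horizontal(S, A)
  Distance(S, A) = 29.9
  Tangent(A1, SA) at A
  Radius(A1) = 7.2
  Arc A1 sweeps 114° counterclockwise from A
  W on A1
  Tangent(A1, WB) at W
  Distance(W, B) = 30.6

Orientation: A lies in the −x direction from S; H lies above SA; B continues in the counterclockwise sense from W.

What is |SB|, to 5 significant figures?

52.247

S is at the origin; SA is horizontal with |SA| = 29.9 and A on the −x side, so A = (-29.900, 0.0000). A1 meets SA tangentially, so HA is at right angles to SA, so H = A + (0, 7.2) = (-29.900, 7.2000). On A1, A sits at bearing -90° from H; a 114° counterclockwise sweep puts W at bearing 24°, so W = H + 7.2·(cos 24°, sin 24°) = (-23.322, 10.129). The tangent condition forces HW to be normal to WB, so WB runs along (−sin 24°, cos 24°); with |WB| = 30.6, B = (-35.769, 38.083). Then |SB| = |B − S| = 52.247.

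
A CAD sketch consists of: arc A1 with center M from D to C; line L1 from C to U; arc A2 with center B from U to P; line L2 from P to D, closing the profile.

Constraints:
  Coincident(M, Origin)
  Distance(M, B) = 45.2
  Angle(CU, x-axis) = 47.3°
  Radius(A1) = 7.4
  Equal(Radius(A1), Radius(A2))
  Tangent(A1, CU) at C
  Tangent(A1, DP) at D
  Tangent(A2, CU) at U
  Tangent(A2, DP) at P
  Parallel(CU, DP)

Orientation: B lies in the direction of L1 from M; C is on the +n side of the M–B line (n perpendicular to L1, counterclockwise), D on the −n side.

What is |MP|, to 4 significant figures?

45.80

Tangency of A1 to both parallel lines with radius 7.4 puts C and D at M ± 7.4·n: C = (-5.438, 5.018), D = (5.438, -5.018). Equal radii place U and P the same way about B: U = B + 7.4·n = (25.21, 38.24), P = B − 7.4·n = (36.09, 28.20). Then |MP| = |P − M| = 45.80.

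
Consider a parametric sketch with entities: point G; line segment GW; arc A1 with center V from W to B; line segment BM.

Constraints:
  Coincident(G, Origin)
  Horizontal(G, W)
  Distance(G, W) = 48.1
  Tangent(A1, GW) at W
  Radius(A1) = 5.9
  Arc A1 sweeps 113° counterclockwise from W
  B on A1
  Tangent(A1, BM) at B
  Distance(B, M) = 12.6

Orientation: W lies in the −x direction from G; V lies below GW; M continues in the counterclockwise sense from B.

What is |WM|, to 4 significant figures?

19.81

G is at the origin; G and W share the same y with |GW| = 48.1 and W on the −x side, so W = (-48.10, 0.000). The tangent condition forces VW to be normal to GW, so V = W + (0, -5.9) = (-48.10, -5.900). On A1, W sits at bearing 90° from V; a 113° counterclockwise sweep puts B at bearing 203°, so B = V + 5.9·(cos 203°, sin 203°) = (-53.53, -8.205). A1 meets BM tangentially, so VB is at right angles to BM, so BM runs along (−sin 203°, cos 203°); with |BM| = 12.6, M = (-48.61, -19.80). Then |WM| = |M − W| = 19.81.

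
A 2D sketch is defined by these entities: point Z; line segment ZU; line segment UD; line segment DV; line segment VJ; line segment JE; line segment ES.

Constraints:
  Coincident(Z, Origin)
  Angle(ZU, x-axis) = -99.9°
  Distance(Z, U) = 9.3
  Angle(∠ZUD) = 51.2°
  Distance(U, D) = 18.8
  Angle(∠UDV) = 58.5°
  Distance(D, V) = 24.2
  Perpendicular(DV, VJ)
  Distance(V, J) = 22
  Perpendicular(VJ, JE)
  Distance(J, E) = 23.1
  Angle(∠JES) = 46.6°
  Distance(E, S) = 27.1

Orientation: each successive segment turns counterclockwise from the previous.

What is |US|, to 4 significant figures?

16.92

Z is at the origin; ZU runs at -99.9° with length 9.3, so U = (-1.599, -9.162). ∠ZUD = 51.2° gives UD at 28.90° from the x-axis; with |UD| = 18.8, D = (14.86, -0.07581). ∠UDV = 58.5° gives DV at 150.4° from the x-axis; with |DV| = 24.2, V = (-6.182, 11.88). DV ⟂ VJ, so VJ runs at -119.6°; with |VJ| = 22.0, J = (-17.05, -7.251). VJ ⟂ JE, so JE runs at -29.60°; with |JE| = 23.1, E = (3.037, -18.66). ∠JES = 46.6° gives ES at 103.8° from the x-axis; with |ES| = 27.1, S = (-3.428, 7.656). Then |US| = |S − U| = 16.92.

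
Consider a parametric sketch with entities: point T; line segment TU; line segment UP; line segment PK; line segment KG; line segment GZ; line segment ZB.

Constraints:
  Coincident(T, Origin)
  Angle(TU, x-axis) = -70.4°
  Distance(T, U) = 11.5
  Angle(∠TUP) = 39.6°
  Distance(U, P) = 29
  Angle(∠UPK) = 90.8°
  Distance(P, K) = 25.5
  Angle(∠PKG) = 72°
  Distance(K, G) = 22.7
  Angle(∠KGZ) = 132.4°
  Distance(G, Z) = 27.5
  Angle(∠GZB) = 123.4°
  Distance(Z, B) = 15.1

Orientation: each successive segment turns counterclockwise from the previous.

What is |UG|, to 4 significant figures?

20.29

T is at the origin; TU runs at -70.4° with length 11.5, so U = (3.858, -10.83). ∠TUP = 39.6° gives UP at 70.00° from the x-axis; with |UP| = 29.0, P = (13.78, 16.42). ∠UPK = 90.8° gives PK at 159.2° from the x-axis; with |PK| = 25.5, K = (-10.06, 25.47). ∠PKG = 72.0° gives KG at -92.80° from the x-axis; with |KG| = 22.7, G = (-11.17, 2.800). Then |UG| = |G − U| = 20.29.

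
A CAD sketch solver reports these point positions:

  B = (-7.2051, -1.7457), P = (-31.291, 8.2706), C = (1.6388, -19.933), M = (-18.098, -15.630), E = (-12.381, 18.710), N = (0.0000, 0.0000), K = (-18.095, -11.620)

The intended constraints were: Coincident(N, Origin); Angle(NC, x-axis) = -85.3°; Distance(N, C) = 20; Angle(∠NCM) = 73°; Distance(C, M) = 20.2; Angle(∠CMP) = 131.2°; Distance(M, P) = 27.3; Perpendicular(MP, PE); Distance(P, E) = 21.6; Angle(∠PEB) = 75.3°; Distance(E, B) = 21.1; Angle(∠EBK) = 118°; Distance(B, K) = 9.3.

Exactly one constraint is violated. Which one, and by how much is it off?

Distance(B, K) = 9.3 — off by 5.40.

N = (0.00, 0.00) ✓; NC at -85.30° ✓; |NC| = 20.00 ✓; ∠NCM = 73.00° ✓; |CM| = 20.20 ✓; ∠CMP = 131.2° ✓; |MP| = 27.30 ✓; ∠(MP, PE) = 90.00° ✓; |PE| = 21.60 ✓; ∠PEB = 75.30° ✓; |EB| = 21.10 ✓; ∠EBK = 118.0° ✓; |BK| = 14.70 ✗.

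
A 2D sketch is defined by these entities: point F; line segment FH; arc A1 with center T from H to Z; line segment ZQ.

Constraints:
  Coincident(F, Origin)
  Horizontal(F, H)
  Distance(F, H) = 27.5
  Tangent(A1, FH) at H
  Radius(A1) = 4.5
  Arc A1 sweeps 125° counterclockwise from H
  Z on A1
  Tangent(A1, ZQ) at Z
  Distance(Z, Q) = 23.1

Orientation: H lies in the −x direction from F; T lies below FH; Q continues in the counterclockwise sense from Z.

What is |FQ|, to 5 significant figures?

31.590

F is at the origin; F and H share the same y with |FH| = 27.5 and H on the −x side, so H = (-27.500, 0.0000). The tangent condition forces TH to be normal to FH, so T = H + (0, -4.5) = (-27.500, -4.5000). On A1, H sits at bearing 90° from T; a 125° counterclockwise sweep puts Z at bearing 215°, so Z = T + 4.5·(cos 215°, sin 215°) = (-31.186, -7.0811). A1 meets ZQ tangentially, so TZ is at right angles to ZQ, so ZQ runs along (−sin 215°, cos 215°); with |ZQ| = 23.1, Q = (-17.937, -26.004). Then |FQ| = |Q − F| = 31.590.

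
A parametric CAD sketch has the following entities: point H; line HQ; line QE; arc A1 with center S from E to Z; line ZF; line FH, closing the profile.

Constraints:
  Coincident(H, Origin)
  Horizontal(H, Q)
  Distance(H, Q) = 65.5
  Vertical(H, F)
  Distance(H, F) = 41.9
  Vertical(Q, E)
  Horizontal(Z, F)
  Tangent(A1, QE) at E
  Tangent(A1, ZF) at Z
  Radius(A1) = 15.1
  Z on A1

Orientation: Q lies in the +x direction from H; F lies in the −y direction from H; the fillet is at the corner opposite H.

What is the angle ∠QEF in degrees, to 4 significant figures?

103.0°

H is at the origin; H and Q share the same y with |HQ| = 65.5 and Q on the +x side, so Q = (65.50, 0.000). HF is vertical with |HF| = 41.9 and F on the −y side, so F = (0.000, -41.90). The virtual corner opposite H is at (65.50, -41.90). The tangent condition forces SE to be normal to QE and tangency of A1 to ZF means the radius SZ is perpendicular to ZF, with radius 15.1, so the center S sits 15.1 in from both sides at S = (50.40, -26.80). That places the tangent points at E = (65.50, -26.80) on QE and Z = (50.40, -41.90) on ZF. Then cos ∠QEF = EQ·EF / (|EQ||EF|), giving 103.0°.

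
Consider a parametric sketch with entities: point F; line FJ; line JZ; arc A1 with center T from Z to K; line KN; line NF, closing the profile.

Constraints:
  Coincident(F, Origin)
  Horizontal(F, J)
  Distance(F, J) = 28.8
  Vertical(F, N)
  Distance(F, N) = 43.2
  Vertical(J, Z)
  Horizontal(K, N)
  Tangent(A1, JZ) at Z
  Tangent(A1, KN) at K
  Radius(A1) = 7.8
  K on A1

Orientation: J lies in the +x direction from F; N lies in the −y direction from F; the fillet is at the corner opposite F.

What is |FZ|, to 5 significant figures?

45.636

The virtual corner opposite F is at (28.800, -43.200). The tangent condition forces TZ to be normal to JZ and the tangent condition forces TK to be normal to KN, with radius 7.8, so the center T sits 7.8 in from both sides at T = (21.000, -35.400). That places the tangent points at Z = (28.800, -35.400) on JZ and K = (21.000, -43.200) on KN. Then |FZ| = |Z − F| = 45.636.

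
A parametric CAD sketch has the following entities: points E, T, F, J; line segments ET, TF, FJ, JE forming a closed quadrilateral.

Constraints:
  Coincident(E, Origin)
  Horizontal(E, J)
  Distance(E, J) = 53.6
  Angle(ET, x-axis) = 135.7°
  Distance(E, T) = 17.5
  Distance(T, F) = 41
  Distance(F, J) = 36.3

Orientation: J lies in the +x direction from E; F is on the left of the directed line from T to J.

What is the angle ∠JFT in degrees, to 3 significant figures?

121°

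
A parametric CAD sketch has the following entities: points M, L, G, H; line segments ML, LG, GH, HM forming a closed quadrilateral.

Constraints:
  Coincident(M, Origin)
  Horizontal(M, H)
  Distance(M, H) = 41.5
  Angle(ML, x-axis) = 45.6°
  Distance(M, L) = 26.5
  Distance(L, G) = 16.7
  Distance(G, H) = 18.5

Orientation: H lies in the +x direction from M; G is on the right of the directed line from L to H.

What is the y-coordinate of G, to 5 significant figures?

2.9052

Checks: |LG| = 16.70 ✓; |GH| = 18.50 ✓.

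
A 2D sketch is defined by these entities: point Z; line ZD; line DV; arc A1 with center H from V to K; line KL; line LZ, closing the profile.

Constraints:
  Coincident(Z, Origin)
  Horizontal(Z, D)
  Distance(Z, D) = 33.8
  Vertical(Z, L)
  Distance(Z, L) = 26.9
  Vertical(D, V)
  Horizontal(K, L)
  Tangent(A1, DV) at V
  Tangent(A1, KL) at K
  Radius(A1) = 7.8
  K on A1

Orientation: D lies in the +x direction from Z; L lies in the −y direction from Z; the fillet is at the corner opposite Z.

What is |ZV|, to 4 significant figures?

38.82

Z is at the origin; Z and D share the same y with |ZD| = 33.8 and D on the +x side, so D = (33.80, 0.000). Z and L share the same x with |ZL| = 26.9 and L on the −y side, so L = (0.000, -26.90). The virtual corner opposite Z is at (33.80, -26.90). Tangency of A1 to DV means the radius HV is perpendicular to DV and A1 meets KL tangentially, so HK is at right angles to KL, with radius 7.8, so the center H sits 7.8 in from both sides at H = (26.00, -19.10). That places the tangent points at V = (33.80, -19.10) on DV and K = (26.00, -26.90) on KL. Then |ZV| = |V − Z| = 38.82.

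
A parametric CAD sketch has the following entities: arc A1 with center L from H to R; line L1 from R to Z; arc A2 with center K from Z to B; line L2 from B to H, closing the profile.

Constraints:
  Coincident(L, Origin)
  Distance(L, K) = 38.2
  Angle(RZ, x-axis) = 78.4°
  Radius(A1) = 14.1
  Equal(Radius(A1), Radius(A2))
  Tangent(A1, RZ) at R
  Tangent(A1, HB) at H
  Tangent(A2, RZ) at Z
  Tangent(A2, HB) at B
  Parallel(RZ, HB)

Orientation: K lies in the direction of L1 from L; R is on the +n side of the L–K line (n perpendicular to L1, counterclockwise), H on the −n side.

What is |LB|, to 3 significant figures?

40.7

The slot axis is L1's direction at 78.4°, so u = (cos 78.4°, sin 78.4°) = (0.201, 0.980) and n = (−sin 78.4°, cos 78.4°) = (-0.980, 0.201). L is at the origin and K lies 38.2 along u from L, so K = 38.2·u = (7.68, 37.4). Tangency of A1 to both parallel lines with radius 14.1 puts R and H at L ± 14.1·n: R = (-13.8, 2.84), H = (13.8, -2.84). Equal radii place Z and B the same way about K: Z = K + 14.1·n = (-6.13, 40.3), B = K − 14.1·n = (21.5, 34.6). Then |LB| = |B − L| = 40.7.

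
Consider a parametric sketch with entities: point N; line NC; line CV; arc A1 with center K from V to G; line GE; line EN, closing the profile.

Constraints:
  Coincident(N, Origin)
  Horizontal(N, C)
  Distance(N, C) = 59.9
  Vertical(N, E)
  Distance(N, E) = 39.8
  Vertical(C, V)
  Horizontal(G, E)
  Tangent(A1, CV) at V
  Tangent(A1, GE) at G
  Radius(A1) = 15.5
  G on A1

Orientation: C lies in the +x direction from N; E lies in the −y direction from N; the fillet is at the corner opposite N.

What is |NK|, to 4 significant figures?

50.61

N is at the origin; N and C share the same y with |NC| = 59.9 and C on the +x side, so C = (59.90, 0.000). N and E share the same x with |NE| = 39.8 and E on the −y side, so E = (0.000, -39.80). The virtual corner opposite N is at (59.90, -39.80). Tangency of A1 to CV means the radius KV is perpendicular to CV and A1 meets GE tangentially, so KG is at right angles to GE, with radius 15.5, so the center K sits 15.5 in from both sides at K = (44.40, -24.30). Then |NK| = |K − N| = 50.61.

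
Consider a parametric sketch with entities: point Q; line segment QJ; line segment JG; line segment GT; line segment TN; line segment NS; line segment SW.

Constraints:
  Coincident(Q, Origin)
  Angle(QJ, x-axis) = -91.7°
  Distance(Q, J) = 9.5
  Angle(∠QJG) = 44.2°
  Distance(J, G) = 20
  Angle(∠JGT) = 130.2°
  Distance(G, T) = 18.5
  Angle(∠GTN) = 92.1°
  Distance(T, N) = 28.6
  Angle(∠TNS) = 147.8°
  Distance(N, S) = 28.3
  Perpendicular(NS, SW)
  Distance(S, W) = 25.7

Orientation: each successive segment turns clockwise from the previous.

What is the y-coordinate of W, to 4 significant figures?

-16.60

Q is at the origin; QJ runs at -91.7° with length 9.5, so J = (-0.2818, -9.496). ∠QJG = 44.2° gives JG at 132.5° from the x-axis; with |JG| = 20.0, G = (-13.79, 5.250). ∠JGT = 130.2° gives GT at 82.70° from the x-axis; with |GT| = 18.5, T = (-11.44, 23.60). ∠GTN = 92.1° gives TN at -5.200° from the x-axis; with |TN| = 28.6, N = (17.04, 21.01). ∠TNS = 147.8° gives NS at -37.40° from the x-axis; with |NS| = 28.3, S = (39.52, 3.819). NS is perpendicular to SW, so SW runs at -127.4°; with |SW| = 25.7, W = (23.91, -16.60). So W.y = -16.60.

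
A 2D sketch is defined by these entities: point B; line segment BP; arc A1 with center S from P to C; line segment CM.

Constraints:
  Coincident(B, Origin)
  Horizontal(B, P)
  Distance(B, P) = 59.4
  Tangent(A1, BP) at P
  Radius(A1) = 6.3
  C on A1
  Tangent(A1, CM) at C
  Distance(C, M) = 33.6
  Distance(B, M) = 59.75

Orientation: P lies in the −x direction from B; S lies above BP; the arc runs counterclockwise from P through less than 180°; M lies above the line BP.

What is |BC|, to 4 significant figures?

53.47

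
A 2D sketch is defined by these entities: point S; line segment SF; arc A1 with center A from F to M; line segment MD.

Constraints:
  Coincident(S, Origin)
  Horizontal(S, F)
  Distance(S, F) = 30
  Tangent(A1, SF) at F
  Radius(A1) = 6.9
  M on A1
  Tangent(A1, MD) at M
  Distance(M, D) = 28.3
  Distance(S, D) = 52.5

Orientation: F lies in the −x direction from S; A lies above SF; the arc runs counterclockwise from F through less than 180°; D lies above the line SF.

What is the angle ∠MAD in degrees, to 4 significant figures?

76.30°

S is at the origin; S and F share the same y with |SF| = 30.0 and F on the −x side, so F = (-30.00, 0.000). A1 meets SF tangentially, so AF is at right angles to SF, so A = F + (0, 6.9) = (-30.00, 6.900). Since AM ⟂ MD (tangency), |AD| = √(6.9² + 28.3²) = 29.13 regardless of where M sits on A1. So D lies on both circle(S, 52.5) and circle(A, 29.13); the above-SF intersection is D = (-39.68, 34.37). M is the foot of the tangent from D: M = (-24.22, 10.67).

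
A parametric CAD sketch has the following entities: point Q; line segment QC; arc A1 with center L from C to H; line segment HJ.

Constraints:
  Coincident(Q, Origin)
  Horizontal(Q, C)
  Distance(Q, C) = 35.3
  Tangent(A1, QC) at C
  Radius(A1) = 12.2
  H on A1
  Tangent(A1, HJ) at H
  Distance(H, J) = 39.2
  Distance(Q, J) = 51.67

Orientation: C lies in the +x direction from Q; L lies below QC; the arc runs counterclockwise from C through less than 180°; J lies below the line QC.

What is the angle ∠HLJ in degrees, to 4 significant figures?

72.71°

Q is at the origin; QC is horizontal with |QC| = 35.3 and C on the +x side, so C = (35.30, 0.000). Since A1 is tangent to QC there, LC ⟂ QC, so L = C + (0, -12.2) = (35.30, -12.20). Since LH ⟂ HJ (tangency), |LJ| = √(12.2² + 39.2²) = 41.05 regardless of where H sits on A1. So J lies on both circle(Q, 51.67) and circle(L, 41.05); the below-QC intersection is J = (16.81, -48.86). H is the foot of the tangent from J: H = (23.27, -10.19).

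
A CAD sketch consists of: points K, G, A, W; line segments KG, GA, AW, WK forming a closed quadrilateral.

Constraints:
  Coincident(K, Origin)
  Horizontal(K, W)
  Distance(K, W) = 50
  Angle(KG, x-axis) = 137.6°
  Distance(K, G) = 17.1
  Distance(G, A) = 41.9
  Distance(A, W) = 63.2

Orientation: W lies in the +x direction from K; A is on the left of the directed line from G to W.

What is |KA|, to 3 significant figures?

48.5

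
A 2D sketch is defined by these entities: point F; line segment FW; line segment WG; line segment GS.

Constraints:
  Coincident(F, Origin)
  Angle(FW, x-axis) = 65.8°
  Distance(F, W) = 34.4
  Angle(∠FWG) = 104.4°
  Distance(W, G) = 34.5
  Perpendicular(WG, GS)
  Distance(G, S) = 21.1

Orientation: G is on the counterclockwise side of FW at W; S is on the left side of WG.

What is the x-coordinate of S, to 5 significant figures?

-26.025

F is at the origin; FW runs at 65.8° with length 34.4, so W = 34.4·(cos 65.8°, sin 65.8°) = (14.101, 31.377). ∠FWG = 104.4°, so WG runs at 65.8° + (180° − 104.4°) = 141.40° from the x-axis; with |WG| = 34.5, G = W + 34.5·(cos 141.40°, sin 141.40°) = (-12.861, 52.901). The perpendicularity gives GS at right angles to WG; with |GS| = 21.1 on the left of WG, S = G + 21.1·(-0.62388, -0.78152) = (-26.025, 36.411). So S.x = -26.025.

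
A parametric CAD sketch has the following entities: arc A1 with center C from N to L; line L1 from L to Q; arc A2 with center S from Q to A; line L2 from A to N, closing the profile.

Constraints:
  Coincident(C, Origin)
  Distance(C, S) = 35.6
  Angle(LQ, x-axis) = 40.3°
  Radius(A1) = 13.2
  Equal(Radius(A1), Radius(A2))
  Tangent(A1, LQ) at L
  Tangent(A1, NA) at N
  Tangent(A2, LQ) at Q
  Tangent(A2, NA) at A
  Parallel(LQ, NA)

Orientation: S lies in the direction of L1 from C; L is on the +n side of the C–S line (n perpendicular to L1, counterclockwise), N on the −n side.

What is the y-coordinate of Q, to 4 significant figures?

33.09

Tangency of A1 to both parallel lines with radius 13.2 puts L and N at C ± 13.2·n: L = (-8.538, 10.07), N = (8.538, -10.07). Equal radii place Q and A the same way about S: Q = S + 13.2·n = (18.61, 33.09), A = S − 13.2·n = (35.69, 12.96). So Q.y = 33.09.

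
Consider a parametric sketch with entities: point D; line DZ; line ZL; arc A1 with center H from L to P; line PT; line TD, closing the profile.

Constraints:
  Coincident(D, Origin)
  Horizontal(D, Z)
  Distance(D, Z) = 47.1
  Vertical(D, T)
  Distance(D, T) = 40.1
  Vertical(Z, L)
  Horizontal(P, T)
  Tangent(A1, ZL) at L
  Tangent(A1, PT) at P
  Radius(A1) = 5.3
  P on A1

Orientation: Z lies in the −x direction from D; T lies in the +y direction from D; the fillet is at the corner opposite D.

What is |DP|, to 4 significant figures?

57.92

D is at the origin; D and Z share the same y with |DZ| = 47.1 and Z on the −x side, so Z = (-47.10, 0.000). D and T share the same x with |DT| = 40.1 and T on the +y side, so T = (0.000, 40.10). The virtual corner opposite D is at (-47.10, 40.10). A1 meets ZL tangentially, so HL is at right angles to ZL and the tangent condition forces HP to be normal to PT, with radius 5.3, so the center H sits 5.3 in from both sides at H = (-41.80, 34.80). That places the tangent points at L = (-47.10, 34.80) on ZL and P = (-41.80, 40.10) on PT. Then |DP| = |P − D| = 57.92.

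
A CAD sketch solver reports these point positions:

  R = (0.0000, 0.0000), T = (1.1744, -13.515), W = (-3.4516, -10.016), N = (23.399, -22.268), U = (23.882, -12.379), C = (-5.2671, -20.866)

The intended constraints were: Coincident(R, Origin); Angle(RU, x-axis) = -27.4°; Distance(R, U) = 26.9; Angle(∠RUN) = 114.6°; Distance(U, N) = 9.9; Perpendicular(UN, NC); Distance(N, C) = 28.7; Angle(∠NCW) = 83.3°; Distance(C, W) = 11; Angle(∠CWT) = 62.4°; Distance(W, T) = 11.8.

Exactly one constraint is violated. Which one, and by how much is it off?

Distance(W, T) = 11.8 — off by 6.00.

R = (0.00, 0.00) ✓; RU at -27.40° ✓; |RU| = 26.90 ✓; ∠RUN = 114.6° ✓; |UN| = 9.901 ✓; ∠(UN, NC) = 90.00° ✓; |NC| = 28.70 ✓; ∠NCW = 83.30° ✓; |CW| = 11.00 ✓; ∠CWT = 62.40° ✓; |WT| = 5.800 ✗.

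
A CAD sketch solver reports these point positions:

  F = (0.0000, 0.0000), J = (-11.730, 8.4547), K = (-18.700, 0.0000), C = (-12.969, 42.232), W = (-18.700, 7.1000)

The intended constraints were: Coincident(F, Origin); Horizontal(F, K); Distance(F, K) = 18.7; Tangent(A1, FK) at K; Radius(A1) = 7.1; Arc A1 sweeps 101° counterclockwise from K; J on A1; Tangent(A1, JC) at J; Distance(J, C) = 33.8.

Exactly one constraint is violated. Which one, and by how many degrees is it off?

Tangent(A1, JC) at J — off by 8.90°.

F = (0.00, 0.00) ✓; F.y = 0.00, K.y = 0.00 ✓; |FK| = 18.70 ✓; ∠(WK, KF) = 90.00° ✓; |WK| = 7.100 ✓; bearing(W→J) − bearing(W→K) = 101.0° ✓; |WJ| = 7.100 ✓; ∠(WJ, JC) = 98.90° ✗; |JC| = 33.80 ✓.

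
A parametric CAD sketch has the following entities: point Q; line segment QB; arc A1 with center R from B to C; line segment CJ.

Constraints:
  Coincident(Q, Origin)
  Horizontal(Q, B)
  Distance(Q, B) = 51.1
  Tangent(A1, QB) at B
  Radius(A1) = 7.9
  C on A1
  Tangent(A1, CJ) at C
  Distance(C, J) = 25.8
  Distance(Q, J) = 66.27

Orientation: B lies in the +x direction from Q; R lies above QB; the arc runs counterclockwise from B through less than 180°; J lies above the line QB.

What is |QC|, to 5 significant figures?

59.592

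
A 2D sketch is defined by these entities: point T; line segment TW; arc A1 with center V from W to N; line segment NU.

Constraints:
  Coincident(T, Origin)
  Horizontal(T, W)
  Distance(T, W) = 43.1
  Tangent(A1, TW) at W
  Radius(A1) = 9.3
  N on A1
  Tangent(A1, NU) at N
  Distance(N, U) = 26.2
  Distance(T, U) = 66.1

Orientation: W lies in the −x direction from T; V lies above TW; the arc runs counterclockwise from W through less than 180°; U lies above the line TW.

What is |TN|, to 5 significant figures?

40.552

T is at the origin; T and W share the same y with |TW| = 43.1 and W on the −x side, so W = (-43.100, 0.0000). The tangent condition forces VW to be normal to TW, so V = W + (0, 9.3) = (-43.100, 9.3000). Since VN ⟂ NU (tangency), |VU| = √(9.3² + 26.2²) = 27.802 regardless of where N sits on A1. So U lies on both circle(T, 66.1) and circle(V, 27.802); the above-TW intersection is U = (-57.082, 33.330). N is the foot of the tangent from U: N = (-37.089, 16.397).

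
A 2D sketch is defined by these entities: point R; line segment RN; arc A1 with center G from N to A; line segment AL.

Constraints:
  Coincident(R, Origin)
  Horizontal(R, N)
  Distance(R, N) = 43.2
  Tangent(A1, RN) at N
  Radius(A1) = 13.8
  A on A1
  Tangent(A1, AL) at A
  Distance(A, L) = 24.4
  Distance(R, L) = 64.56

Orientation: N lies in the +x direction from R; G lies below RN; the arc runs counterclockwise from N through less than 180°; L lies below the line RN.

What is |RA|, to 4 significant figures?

40.48

R is at the origin; RN is horizontal with |RN| = 43.2 and N on the +x side, so N = (43.20, 0.000). A1 meets RN tangentially, so GN is at right angles to RN, so G = N + (0, -13.8) = (43.20, -13.80). Since GA ⟂ AL (tangency), |GL| = √(13.8² + 24.4²) = 28.03 regardless of where A sits on A1. So L lies on both circle(R, 64.56) and circle(G, 28.03); the below-RN intersection is L = (49.84, -41.03). A is the foot of the tangent from L: A = (33.14, -23.25).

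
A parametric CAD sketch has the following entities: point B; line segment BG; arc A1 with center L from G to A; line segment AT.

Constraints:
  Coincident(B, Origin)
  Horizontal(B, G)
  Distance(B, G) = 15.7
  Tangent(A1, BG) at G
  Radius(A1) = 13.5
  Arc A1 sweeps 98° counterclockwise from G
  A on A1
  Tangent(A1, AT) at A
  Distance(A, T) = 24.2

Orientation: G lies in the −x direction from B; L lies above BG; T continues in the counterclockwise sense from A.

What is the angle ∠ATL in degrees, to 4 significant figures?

29.16°

B is at the origin; B and G share the same y with |BG| = 15.7 and G on the −x side, so G = (-15.70, 0.000). Tangency of A1 to BG means the radius LG is perpendicular to BG, so L = G + (0, 13.5) = (-15.70, 13.50). On A1, G sits at bearing -90° from L; a 98° counterclockwise sweep puts A at bearing 8°, so A = L + 13.5·(cos 8°, sin 8°) = (-2.331, 15.38). Tangency of A1 to AT means the radius LA is perpendicular to AT, so AT runs along (−sin 8°, cos 8°); with |AT| = 24.2, T = (-5.699, 39.34). Then cos ∠ATL = TA·TL / (|TA||TL|), giving 29.16°.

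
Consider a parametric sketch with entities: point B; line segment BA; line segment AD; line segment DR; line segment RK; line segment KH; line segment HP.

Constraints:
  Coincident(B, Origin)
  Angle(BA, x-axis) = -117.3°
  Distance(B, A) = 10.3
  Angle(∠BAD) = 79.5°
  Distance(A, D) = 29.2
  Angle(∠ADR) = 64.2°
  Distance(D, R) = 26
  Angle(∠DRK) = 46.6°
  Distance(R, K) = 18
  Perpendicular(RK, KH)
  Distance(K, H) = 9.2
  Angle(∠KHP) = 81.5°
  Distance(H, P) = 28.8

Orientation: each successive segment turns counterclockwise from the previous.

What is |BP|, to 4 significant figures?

32.37

RK ⟂ KH, so KH runs at -37.60°; with |KH| = 9.2, H = (15.47, -11.79). ∠KHP = 81.5° gives HP at 60.90° from the x-axis; with |HP| = 28.8, P = (29.48, 13.38). Then |BP| = |P − B| = 32.37.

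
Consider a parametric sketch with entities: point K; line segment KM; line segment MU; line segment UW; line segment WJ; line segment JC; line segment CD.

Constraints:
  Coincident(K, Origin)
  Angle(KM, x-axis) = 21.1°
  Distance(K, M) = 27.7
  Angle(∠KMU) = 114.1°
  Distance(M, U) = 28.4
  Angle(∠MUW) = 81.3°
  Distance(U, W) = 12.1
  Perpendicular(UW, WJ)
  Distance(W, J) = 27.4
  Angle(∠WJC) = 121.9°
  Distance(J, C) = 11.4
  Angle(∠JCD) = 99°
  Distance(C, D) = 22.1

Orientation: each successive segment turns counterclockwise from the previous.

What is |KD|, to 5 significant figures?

46.939

K is at the origin; KM runs at 21.1° with length 27.7, so M = (25.843, 9.9719). ∠KMU = 114.1° gives MU at 87.000° from the x-axis; with |MU| = 28.4, U = (27.329, 38.333). ∠MUW = 81.3° gives UW at -174.30° from the x-axis; with |UW| = 12.1, W = (15.289, 37.131). The perpendicularity gives WJ at right angles to UW, so WJ runs at -84.300°; with |WJ| = 27.4, J = (18.010, 9.8667). ∠WJC = 121.9° gives JC at -26.200° from the x-axis; with |JC| = 11.4, C = (28.239, 4.8335). ∠JCD = 99.0° gives CD at 54.800° from the x-axis; with |CD| = 22.1, D = (40.978, 22.892). Then |KD| = |D − K| = 46.939.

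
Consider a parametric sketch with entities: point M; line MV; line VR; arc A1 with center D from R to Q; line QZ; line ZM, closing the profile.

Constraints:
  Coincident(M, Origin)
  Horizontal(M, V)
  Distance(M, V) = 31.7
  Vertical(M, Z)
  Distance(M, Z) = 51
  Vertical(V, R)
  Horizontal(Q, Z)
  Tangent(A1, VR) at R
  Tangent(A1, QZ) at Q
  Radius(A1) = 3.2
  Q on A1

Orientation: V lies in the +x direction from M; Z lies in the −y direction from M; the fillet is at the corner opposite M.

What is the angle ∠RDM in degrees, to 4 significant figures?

120.8°

M is at the origin; MV is horizontal with |MV| = 31.7 and V on the +x side, so V = (31.70, 0.000). MZ is vertical with |MZ| = 51.0 and Z on the −y side, so Z = (0.000, -51.00). The virtual corner opposite M is at (31.70, -51.00). The tangent condition forces DR to be normal to VR and the tangent condition forces DQ to be normal to QZ, with radius 3.2, so the center D sits 3.2 in from both sides at D = (28.50, -47.80). That places the tangent points at R = (31.70, -47.80) on VR and Q = (28.50, -51.00) on QZ. Then cos ∠RDM = DR·DM / (|DR||DM|), giving 120.8°.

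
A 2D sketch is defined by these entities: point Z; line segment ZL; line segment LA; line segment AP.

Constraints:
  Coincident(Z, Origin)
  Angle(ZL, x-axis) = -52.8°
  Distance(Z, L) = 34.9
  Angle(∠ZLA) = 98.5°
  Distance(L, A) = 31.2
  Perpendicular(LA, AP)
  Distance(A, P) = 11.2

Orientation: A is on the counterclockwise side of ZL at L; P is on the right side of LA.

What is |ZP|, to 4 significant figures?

58.41

Z is at the origin; ZL runs at -52.8° with length 34.9, so L = 34.9·(cos -52.8°, sin -52.8°) = (21.10, -27.80). ∠ZLA = 98.5°, so LA runs at -52.8° + (180° − 98.5°) = 28.70° from the x-axis; with |LA| = 31.2, A = L + 31.2·(cos 28.70°, sin 28.70°) = (48.47, -12.82). LA ⟂ AP; with |AP| = 11.2 on the right of LA, P = A + 11.2·(0.4802, -0.8771) = (53.85, -22.64). Then |ZP| = |P − Z| = 58.41.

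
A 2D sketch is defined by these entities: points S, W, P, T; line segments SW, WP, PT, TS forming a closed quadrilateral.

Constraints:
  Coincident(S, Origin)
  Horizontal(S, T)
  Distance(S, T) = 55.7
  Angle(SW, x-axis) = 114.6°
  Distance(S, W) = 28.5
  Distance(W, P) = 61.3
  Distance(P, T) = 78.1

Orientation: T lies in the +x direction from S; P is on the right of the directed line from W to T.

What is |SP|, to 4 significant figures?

38.00

Checks: |WP| = 61.30 ✓; |PT| = 78.10 ✓.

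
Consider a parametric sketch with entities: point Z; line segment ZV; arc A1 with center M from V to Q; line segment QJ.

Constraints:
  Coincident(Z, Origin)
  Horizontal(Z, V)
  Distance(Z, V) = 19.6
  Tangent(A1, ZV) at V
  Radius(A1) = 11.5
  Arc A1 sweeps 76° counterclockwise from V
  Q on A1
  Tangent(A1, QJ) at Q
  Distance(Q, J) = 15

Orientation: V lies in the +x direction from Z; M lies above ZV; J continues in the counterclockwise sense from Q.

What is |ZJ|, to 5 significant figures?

41.522

Z is at the origin; ZV is horizontal with |ZV| = 19.6 and V on the +x side, so V = (19.600, 0.0000). Since A1 is tangent to ZV there, MV ⟂ ZV, so M = V + (0, 11.5) = (19.600, 11.500). On A1, V sits at bearing -90° from M; a 76° counterclockwise sweep puts Q at bearing -14°, so Q = M + 11.5·(cos -14°, sin -14°) = (30.758, 8.7179). The tangent condition forces MQ to be normal to QJ, so QJ runs along (−sin -14°, cos -14°); with |QJ| = 15.0, J = (34.387, 23.272). Then |ZJ| = |J − Z| = 41.522.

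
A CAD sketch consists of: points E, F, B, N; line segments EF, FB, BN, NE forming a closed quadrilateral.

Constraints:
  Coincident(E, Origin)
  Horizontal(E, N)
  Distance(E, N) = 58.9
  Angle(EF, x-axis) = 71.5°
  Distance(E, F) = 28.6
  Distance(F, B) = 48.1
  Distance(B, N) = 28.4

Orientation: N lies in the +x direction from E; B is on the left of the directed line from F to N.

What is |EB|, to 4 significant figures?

63.80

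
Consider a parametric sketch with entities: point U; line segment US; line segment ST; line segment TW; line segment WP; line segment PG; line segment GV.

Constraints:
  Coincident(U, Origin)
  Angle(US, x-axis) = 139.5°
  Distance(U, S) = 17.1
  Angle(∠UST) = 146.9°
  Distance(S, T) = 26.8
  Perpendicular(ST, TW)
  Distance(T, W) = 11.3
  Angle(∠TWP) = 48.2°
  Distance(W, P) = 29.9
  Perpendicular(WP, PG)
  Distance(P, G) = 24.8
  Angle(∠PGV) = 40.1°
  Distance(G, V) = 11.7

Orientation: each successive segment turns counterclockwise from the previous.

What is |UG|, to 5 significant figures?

50.791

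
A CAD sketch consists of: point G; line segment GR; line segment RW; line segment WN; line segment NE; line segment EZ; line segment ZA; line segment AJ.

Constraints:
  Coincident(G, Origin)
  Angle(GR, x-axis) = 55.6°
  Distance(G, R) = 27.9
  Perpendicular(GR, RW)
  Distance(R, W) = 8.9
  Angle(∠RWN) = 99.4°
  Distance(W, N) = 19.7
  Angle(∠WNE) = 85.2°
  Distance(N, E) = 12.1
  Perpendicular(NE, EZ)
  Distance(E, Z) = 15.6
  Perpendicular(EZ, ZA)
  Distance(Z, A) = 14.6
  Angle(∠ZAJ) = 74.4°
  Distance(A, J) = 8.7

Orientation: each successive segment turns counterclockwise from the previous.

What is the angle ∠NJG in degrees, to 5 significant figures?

40.062°

G is at the origin; GR runs at 55.6° with length 27.9, so R = (15.763, 23.021). GR is perpendicular to RW, so RW runs at 145.60°; with |RW| = 8.9, W = (8.4191, 28.049). ∠RWN = 99.4° gives WN at -133.80° from the x-axis; with |WN| = 19.7, N = (-5.2162, 13.830). ∠WNE = 85.2° gives NE at -39.000° from the x-axis; with |NE| = 12.1, E = (4.1873, 6.2154). NE ⟂ EZ, so EZ runs at 51.000°; with |EZ| = 15.6, Z = (14.005, 18.339). EZ ⟂ ZA, so ZA runs at 141.00°; with |ZA| = 14.6, A = (2.6584, 27.527). ∠ZAJ = 74.4° gives AJ at -113.40° from the x-axis; with |AJ| = 8.7, J = (-0.79680, 19.543). Then cos ∠NJG = JN·JG / (|JN||JG|), giving 40.062°.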